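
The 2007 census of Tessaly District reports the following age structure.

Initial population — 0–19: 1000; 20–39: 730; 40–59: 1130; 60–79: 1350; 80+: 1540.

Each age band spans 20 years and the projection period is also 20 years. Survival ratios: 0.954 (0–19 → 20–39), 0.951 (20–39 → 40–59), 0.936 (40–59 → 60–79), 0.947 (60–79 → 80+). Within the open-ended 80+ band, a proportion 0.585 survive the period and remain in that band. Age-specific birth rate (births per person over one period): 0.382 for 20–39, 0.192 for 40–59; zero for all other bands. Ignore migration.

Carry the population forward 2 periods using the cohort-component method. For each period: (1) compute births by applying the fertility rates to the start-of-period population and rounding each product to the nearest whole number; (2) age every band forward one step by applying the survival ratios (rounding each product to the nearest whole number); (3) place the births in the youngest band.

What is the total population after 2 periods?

Let band 1 be 0–19 through band 5 = 80+.
Period 1:
Births: 730 × 0.382 = 279  |  1130 × 0.192 = 217 → total 496
Band 2: 1000 × 0.954 = 954
Band 3: 730 × 0.951 = 694
Band 4: 1130 × 0.936 = 1058
Band 5: 1350 × 0.947 + 1540 × 0.585 = 1278 + 901 = 2179
Giving 496 / 954 / 694 / 1058 / 2179.
Period 2:
Births: 954 × 0.382 = 364  |  694 × 0.192 = 133 → total 497
Band 2: 496 × 0.954 = 473
Band 3: 954 × 0.951 = 907
Band 4: 694 × 0.936 = 650
Band 5: 1058 × 0.947 + 2179 × 0.585 = 1002 + 1275 = 2277
Giving 497 / 473 / 907 / 650 / 2277.
Total after period 2: 497 + 473 + 907 + 650 + 2277 = 4804

4804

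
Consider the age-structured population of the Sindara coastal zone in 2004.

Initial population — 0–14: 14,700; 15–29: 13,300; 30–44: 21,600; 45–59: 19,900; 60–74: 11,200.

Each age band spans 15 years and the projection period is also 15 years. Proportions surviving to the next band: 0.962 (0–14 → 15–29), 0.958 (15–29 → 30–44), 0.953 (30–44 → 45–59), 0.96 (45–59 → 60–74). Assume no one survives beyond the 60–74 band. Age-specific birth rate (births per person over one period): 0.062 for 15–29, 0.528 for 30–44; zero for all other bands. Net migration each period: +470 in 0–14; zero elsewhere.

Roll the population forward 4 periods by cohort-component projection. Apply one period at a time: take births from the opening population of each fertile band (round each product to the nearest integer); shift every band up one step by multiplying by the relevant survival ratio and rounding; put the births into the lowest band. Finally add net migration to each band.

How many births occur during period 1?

12230

Numbering the groups 1..5 from youngest to oldest:
— Period 1 —
Births: 13300 × 0.062 = 825  |  21600 × 0.528 = 11405 → total 12230
Group 2: 14700 × 0.962 = 14141
Group 3: 13300 × 0.958 = 12741
Group 4: 21600 × 0.953 = 20585
Group 5: 19900 × 0.96 = 19104
Net migration: Group 1 + 470 → 12700
Population now: 0–14=12700, 15–29=14141, 30–44=12741, 45–59=20585, 60–74=19104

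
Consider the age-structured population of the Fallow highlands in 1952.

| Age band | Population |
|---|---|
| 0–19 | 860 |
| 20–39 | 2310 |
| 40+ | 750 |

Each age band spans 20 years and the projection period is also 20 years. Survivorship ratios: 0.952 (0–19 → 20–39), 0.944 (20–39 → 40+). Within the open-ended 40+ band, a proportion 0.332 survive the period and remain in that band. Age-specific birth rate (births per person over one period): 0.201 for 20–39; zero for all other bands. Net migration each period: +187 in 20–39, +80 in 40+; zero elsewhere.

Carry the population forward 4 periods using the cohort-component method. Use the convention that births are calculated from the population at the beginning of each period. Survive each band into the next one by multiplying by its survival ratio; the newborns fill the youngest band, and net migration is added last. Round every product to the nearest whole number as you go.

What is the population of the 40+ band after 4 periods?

867

Period 1:
Births: 2310 * 0.201 = 464
20–39: 860 * 0.952 = 819
40+: 2310 * 0.944 + 750 * 0.332 = 2181 + 249 = 2430
Net migration: 20–39 + 187 → 1006; 40+ + 80 → 2510
Population now: 0–19=464, 20–39=1006, 40+=2510
Period 2:
Births: 1006 * 0.201 = 202
20–39: 464 * 0.952 = 442
40+: 1006 * 0.944 + 2510 * 0.332 = 950 + 833 = 1783
Net migration: 20–39 + 187 → 629; 40+ + 80 → 1863
Population now: 0–19=202, 20–39=629, 40+=1863
Period 3:
Births: 629 * 0.201 = 126
20–39: 202 * 0.952 = 192
40+: 629 * 0.944 + 1863 * 0.332 = 594 + 619 = 1213
Net migration: 20–39 + 187 → 379; 40+ + 80 → 1293
Population now: 0–19=126, 20–39=379, 40+=1293
Period 4:
Births: 379 * 0.201 = 76
20–39: 126 * 0.952 = 120
40+: 379 * 0.944 + 1293 * 0.332 = 358 + 429 = 787
Net migration: 20–39 + 187 → 307; 40+ + 80 → 867
Population now: 0–19=76, 20–39=307, 40+=867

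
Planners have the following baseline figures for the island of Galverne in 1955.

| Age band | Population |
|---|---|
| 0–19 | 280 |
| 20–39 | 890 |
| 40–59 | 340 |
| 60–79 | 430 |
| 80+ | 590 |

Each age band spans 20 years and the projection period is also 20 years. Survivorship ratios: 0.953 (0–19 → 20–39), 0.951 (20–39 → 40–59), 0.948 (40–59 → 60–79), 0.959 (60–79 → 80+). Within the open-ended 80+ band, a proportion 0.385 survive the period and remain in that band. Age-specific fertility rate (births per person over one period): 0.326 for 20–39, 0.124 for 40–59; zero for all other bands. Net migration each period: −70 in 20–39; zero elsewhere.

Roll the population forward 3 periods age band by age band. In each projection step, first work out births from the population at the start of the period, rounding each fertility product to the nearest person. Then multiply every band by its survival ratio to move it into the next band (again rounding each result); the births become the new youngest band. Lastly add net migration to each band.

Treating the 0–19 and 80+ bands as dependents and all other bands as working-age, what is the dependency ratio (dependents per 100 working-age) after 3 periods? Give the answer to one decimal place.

Period 1:
Births: 890 * 0.326 = 290, 340 * 0.124 = 42 → total 332
20–39: 280 * 0.953 = 267
40–59: 890 * 0.951 = 846
60–79: 340 * 0.948 = 322
80+: 430 * 0.959 + 590 * 0.385 = 412 + 227 = 639
Net migration: 20–39 − 70 → 197
Population now: 0–19=332, 20–39=197, 40–59=846, 60–79=322, 80+=639
Period 2:
Births: 197 * 0.326 = 64, 846 * 0.124 = 105 → total 169
20–39: 332 * 0.953 = 316
40–59: 197 * 0.951 = 187
60–79: 846 * 0.948 = 802
80+: 322 * 0.959 + 639 * 0.385 = 309 + 246 = 555
Net migration: 20–39 − 70 → 246
Population now: 0–19=169, 20–39=246, 40–59=187, 60–79=802, 80+=555
Period 3:
Births: 246 * 0.326 = 80, 187 * 0.124 = 23 → total 103
20–39: 169 * 0.953 = 161
40–59: 246 * 0.951 = 234
60–79: 187 * 0.948 = 177
80+: 802 * 0.959 + 555 * 0.385 = 769 + 214 = 983
Net migration: 20–39 − 70 → 91
Population now: 0–19=103, 20–39=91, 40–59=234, 60–79=177, 80+=983
Dependents (band 0–19 + band 80+) = 103 + 983 = 1086; working-age = 502; ratio = 1086/502 × 100 = 216.3

216.3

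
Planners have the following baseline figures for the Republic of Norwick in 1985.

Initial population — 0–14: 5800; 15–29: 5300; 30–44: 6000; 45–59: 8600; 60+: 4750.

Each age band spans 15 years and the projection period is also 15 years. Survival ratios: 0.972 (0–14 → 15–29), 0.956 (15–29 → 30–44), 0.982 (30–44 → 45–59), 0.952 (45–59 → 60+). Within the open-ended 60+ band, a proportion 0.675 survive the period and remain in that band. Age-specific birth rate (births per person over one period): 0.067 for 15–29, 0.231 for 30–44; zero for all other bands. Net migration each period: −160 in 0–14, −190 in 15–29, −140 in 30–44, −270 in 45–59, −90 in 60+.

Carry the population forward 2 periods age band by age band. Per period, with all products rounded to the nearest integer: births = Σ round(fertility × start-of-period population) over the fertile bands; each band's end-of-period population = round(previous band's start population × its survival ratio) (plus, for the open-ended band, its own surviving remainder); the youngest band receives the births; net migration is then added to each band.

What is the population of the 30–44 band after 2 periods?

5068

— Period 1 —
Births: 5300 × 0.067 = 355 ; 6000 × 0.231 = 1386 → total 1741
15–29: 5800 × 0.972 = 5638
30–44: 5300 × 0.956 = 5067
45–59: 6000 × 0.982 = 5892
60+: 8600 × 0.952 + 4750 × 0.675 = 8187 + 3206 = 11393
Net migration: 0–14 − 160 → 1581; 15–29 − 190 → 5448; 30–44 − 140 → 4927; 45–59 − 270 → 5622; 60+ − 90 → 11303
End of period: [1581, 5448, 4927, 5622, 11303]
— Period 2 —
Births: 5448 × 0.067 = 365 ; 4927 × 0.231 = 1138 → total 1503
15–29: 1581 × 0.972 = 1537
30–44: 5448 × 0.956 = 5208
45–59: 4927 × 0.982 = 4838
60+: 5622 × 0.952 + 11303 × 0.675 = 5352 + 7630 = 12982
Net migration: 0–14 − 160 → 1343; 15–29 − 190 → 1347; 30–44 − 140 → 5068; 45–59 − 270 → 4568; 60+ − 90 → 12892
End of period: [1343, 1347, 5068, 4568, 12892]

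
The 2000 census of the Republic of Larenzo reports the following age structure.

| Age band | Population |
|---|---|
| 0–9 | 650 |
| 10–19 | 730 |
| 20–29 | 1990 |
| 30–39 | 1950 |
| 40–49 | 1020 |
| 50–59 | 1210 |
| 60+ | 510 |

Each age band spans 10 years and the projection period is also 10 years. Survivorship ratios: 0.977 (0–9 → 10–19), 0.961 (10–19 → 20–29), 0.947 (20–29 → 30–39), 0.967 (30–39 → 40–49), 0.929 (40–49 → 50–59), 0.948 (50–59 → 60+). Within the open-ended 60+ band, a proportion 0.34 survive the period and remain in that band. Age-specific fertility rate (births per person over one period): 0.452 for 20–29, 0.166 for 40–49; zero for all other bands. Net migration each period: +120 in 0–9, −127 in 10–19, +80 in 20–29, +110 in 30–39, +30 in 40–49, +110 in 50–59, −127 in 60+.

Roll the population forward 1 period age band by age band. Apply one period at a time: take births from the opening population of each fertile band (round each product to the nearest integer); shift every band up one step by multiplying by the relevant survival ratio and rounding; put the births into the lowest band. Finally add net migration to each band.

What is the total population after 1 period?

8640

Call the groups 1 to 7, youngest first.
[period 1]
Births: 1990 * 0.452 = 899 ; 1020 * 0.166 = 169 ⇒ total 1068
Group 2: 650 * 0.977 = 635
Group 3: 730 * 0.961 = 702
Group 4: 1990 * 0.947 = 1885
Group 5: 1950 * 0.967 = 1886
Group 6: 1020 * 0.929 = 948
Group 7: 1210 * 0.948 + 510 * 0.34 = 1147 + 173 = 1320
Net migration: Group 1 + 120 → 1188; Group 2 − 127 → 508; Group 3 + 80 → 782; Group 4 + 110 → 1995; Group 5 + 30 → 1916; Group 6 + 110 → 1058; Group 7 − 127 → 1193
Population now: 0–9=1188, 10–19=508, 20–29=782, 30–39=1995, 40–49=1916, 50–59=1058, 60+=1193
Total after period 1: 1188 + 508 + 782 + 1995 + 1916 + 1058 + 1193 = 8640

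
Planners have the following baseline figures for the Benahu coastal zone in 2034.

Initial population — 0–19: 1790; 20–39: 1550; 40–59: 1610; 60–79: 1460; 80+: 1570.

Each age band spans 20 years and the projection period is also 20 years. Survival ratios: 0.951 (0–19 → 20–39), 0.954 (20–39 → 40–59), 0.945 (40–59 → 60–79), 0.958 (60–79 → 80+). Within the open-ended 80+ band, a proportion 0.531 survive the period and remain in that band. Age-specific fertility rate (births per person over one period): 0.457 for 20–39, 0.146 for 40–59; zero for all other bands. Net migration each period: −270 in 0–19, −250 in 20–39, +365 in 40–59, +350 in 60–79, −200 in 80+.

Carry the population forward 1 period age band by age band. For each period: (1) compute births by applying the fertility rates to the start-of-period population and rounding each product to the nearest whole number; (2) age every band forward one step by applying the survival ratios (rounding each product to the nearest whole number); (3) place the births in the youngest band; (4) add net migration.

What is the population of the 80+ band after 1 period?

2033

[period 1]
Births: 1550 * 0.457 = 708 ; 1610 * 0.146 = 235 — total 943
20–39: 1790 * 0.951 = 1702
40–59: 1550 * 0.954 = 1479
60–79: 1610 * 0.945 = 1521
80+: 1460 * 0.958 + 1570 * 0.531 = 1399 + 834 = 2233
Net migration: 0–19 − 270 → 673; 20–39 − 250 → 1452; 40–59 + 365 → 1844; 60–79 + 350 → 1871; 80+ − 200 → 2033
Giving 673 / 1452 / 1844 / 1871 / 2033.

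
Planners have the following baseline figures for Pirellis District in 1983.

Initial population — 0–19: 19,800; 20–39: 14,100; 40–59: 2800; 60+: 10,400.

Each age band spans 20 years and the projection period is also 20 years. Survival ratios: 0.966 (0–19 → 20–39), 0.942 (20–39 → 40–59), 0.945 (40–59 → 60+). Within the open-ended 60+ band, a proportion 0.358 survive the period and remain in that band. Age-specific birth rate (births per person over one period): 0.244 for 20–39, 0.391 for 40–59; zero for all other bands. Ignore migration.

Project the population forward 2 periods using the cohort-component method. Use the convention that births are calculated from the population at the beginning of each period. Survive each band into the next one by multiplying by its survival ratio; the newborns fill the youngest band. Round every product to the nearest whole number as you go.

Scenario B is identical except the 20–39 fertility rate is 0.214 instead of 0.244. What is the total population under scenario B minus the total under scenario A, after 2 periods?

-983

Period 1.
Births: 14100 * 0.244 = 3440  |  2800 * 0.391 = 1095 → 4535
20–39: 19800 * 0.966 = 19127
40–59: 14100 * 0.942 = 13282
60+: 2800 * 0.945 + 10400 * 0.358 = 2646 + 3723 = 6369
→ [4535, 19127, 13282, 6369]
Period 2.
Births: 19127 * 0.244 = 4667  |  13282 * 0.391 = 5193 → 9860
20–39: 4535 * 0.966 = 4381
40–59: 19127 * 0.942 = 18018
60+: 13282 * 0.945 + 6369 * 0.358 = 12551 + 2280 = 14831
→ [9860, 4381, 18018, 14831]
Scenario A total after 2 periods: 47090
Scenario B projection —
Period 1.
Births: 14100 * 0.214 = 3017  |  2800 * 0.391 = 1095 → 4112
20–39: 19800 * 0.966 = 19127
40–59: 14100 * 0.942 = 13282
60+: 2800 * 0.945 + 10400 * 0.358 = 2646 + 3723 = 6369
→ [4112, 19127, 13282, 6369]
Period 2.
Births: 19127 * 0.214 = 4093  |  13282 * 0.391 = 5193 → 9286
20–39: 4112 * 0.966 = 3972
40–59: 19127 * 0.942 = 18018
60+: 13282 * 0.945 + 6369 * 0.358 = 12551 + 2280 = 14831
→ [9286, 3972, 18018, 14831]
Scenario B total after 2 periods: 46107
Difference B − A = 46107 − 47090 = -983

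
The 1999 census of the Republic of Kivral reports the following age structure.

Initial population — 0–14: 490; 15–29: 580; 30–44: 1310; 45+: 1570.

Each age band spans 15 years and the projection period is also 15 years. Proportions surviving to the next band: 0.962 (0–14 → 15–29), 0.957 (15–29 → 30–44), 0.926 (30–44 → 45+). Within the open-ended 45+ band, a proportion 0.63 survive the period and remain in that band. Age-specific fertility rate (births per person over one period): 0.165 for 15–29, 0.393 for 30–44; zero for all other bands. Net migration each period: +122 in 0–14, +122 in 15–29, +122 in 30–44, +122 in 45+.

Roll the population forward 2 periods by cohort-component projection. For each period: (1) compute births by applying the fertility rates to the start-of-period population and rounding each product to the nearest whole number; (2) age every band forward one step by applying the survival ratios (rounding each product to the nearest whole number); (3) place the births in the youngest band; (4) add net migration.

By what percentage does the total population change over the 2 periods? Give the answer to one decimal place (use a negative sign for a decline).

6.7

— Period 1 —
Births: 580 × 0.165 = 96  |  1310 × 0.393 = 515 ⇒ total 611
15–29: 490 × 0.962 = 471
30–44: 580 × 0.957 = 555
45+: 1310 × 0.926 + 1570 × 0.63 = 1213 + 989 = 2202
Net migration: 0–14 + 122 → 733; 15–29 + 122 → 593; 30–44 + 122 → 677; 45+ + 122 → 2324
→ [733, 593, 677, 2324]
— Period 2 —
Births: 593 × 0.165 = 98  |  677 × 0.393 = 266 ⇒ total 364
15–29: 733 × 0.962 = 705
30–44: 593 × 0.957 = 568
45+: 677 × 0.926 + 2324 × 0.63 = 627 + 1464 = 2091
Net migration: 0–14 + 122 → 486; 15–29 + 122 → 827; 30–44 + 122 → 690; 45+ + 122 → 2213
→ [486, 827, 690, 2213]
Total: 3950 → 4216; change = 266; percentage change = 6.7%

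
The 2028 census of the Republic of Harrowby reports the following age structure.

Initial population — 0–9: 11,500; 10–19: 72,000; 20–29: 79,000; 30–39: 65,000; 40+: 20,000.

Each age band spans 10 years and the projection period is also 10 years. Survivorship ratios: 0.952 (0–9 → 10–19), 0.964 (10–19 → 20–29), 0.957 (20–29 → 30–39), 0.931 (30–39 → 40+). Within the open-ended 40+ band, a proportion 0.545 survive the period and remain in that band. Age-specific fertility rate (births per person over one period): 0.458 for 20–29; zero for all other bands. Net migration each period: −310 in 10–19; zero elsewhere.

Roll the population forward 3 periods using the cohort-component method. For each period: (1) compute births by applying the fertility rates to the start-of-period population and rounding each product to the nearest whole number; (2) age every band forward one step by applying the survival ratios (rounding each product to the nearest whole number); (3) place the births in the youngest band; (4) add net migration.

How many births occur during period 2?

Period 1.
Births: 79000 * 0.458 = 36182
10–19: 11500 * 0.952 = 10948
20–29: 72000 * 0.964 = 69408
30–39: 79000 * 0.957 = 75603
40+: 65000 * 0.931 + 20000 * 0.545 = 60515 + 10900 = 71415
Net migration: 10–19 − 310 → 10638
Population now: 0–9=36182, 10–19=10638, 20–29=69408, 30–39=75603, 40+=71415
Period 2.
Births: 69408 * 0.458 = 31789
10–19: 36182 * 0.952 = 34445
20–29: 10638 * 0.964 = 10255
30–39: 69408 * 0.957 = 66423
40+: 75603 * 0.931 + 71415 * 0.545 = 70386 + 38921 = 109307
Net migration: 10–19 − 310 → 34135
Population now: 0–9=31789, 10–19=34135, 20–29=10255, 30–39=66423, 40+=109307

31789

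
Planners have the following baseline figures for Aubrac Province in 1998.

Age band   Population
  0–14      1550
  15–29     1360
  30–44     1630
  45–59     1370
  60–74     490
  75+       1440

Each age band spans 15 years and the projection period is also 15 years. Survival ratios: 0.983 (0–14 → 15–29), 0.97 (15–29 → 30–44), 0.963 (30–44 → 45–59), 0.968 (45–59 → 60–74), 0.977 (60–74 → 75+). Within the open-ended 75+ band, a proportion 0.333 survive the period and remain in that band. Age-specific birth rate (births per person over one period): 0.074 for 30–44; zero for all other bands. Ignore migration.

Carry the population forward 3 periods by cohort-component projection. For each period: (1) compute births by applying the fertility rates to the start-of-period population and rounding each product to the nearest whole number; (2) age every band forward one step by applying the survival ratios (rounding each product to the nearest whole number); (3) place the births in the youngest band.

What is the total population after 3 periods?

(Groups numbered youngest = 1 to oldest = 6.)
— Period 1 —
Births: 1630 × 0.074 = 121
Group 2: 1550 × 0.983 = 1524
Group 3: 1360 × 0.97 = 1319
Group 4: 1630 × 0.963 = 1570
Group 5: 1370 × 0.968 = 1326
Group 6: 490 × 0.977 + 1440 × 0.333 = 479 + 480 = 959
Population now: 0–14=121, 15–29=1524, 30–44=1319, 45–59=1570, 60–74=1326, 75+=959
— Period 2 —
Births: 1319 × 0.074 = 98
Group 2: 121 × 0.983 = 119
Group 3: 1524 × 0.97 = 1478
Group 4: 1319 × 0.963 = 1270
Group 5: 1570 × 0.968 = 1520
Group 6: 1326 × 0.977 + 959 × 0.333 = 1296 + 319 = 1615
Population now: 0–14=98, 15–29=119, 30–44=1478, 45–59=1270, 60–74=1520, 75+=1615
— Period 3 —
Births: 1478 × 0.074 = 109
Group 2: 98 × 0.983 = 96
Group 3: 119 × 0.97 = 115
Group 4: 1478 × 0.963 = 1423
Group 5: 1270 × 0.968 = 1229
Group 6: 1520 × 0.977 + 1615 × 0.333 = 1485 + 538 = 2023
Population now: 0–14=109, 15–29=96, 30–44=115, 45–59=1423, 60–74=1229, 75+=2023
Total after period 3: 109 + 96 + 115 + 1423 + 1229 + 2023 = 4995

4995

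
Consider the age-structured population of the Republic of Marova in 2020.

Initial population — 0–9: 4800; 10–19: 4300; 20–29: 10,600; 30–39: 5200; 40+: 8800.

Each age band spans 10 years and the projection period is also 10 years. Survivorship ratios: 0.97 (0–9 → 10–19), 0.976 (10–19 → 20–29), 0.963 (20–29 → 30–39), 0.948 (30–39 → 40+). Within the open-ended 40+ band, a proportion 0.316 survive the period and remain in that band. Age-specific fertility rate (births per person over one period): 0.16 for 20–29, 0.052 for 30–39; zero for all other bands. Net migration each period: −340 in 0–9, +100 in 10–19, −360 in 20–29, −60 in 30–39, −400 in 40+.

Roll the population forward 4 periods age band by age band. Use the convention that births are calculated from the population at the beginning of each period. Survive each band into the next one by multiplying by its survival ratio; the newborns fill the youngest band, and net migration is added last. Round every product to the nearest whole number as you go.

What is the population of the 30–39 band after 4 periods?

[period 1]
Births: 10600 × 0.16 = 1696  |  5200 × 0.052 = 270 → 1966
10–19: 4800 × 0.97 = 4656
20–29: 4300 × 0.976 = 4197
30–39: 10600 × 0.963 = 10208
40+: 5200 × 0.948 + 8800 × 0.316 = 4930 + 2781 = 7711
Net migration: 0–9 − 340 → 1626; 10–19 + 100 → 4756; 20–29 − 360 → 3837; 30–39 − 60 → 10148; 40+ − 400 → 7311
Giving 1626 / 4756 / 3837 / 10148 / 7311.
[period 2]
Births: 3837 × 0.16 = 614  |  10148 × 0.052 = 528 → 1142
10–19: 1626 × 0.97 = 1577
20–29: 4756 × 0.976 = 4642
30–39: 3837 × 0.963 = 3695
40+: 10148 × 0.948 + 7311 × 0.316 = 9620 + 2310 = 11930
Net migration: 0–9 − 340 → 802; 10–19 + 100 → 1677; 20–29 − 360 → 4282; 30–39 − 60 → 3635; 40+ − 400 → 11530
Giving 802 / 1677 / 4282 / 3635 / 11530.
[period 3]
Births: 4282 × 0.16 = 685  |  3635 × 0.052 = 189 → 874
10–19: 802 × 0.97 = 778
20–29: 1677 × 0.976 = 1637
30–39: 4282 × 0.963 = 4124
40+: 3635 × 0.948 + 11530 × 0.316 = 3446 + 3643 = 7089
Net migration: 0–9 − 340 → 534; 10–19 + 100 → 878; 20–29 − 360 → 1277; 30–39 − 60 → 4064; 40+ − 400 → 6689
Giving 534 / 878 / 1277 / 4064 / 6689.
[period 4]
Births: 1277 × 0.16 = 204  |  4064 × 0.052 = 211 → 415
10–19: 534 × 0.97 = 518
20–29: 878 × 0.976 = 857
30–39: 1277 × 0.963 = 1230
40+: 4064 × 0.948 + 6689 × 0.316 = 3853 + 2114 = 5967
Net migration: 0–9 − 340 → 75; 10–19 + 100 → 618; 20–29 − 360 → 497; 30–39 − 60 → 1170; 40+ − 400 → 5567
Giving 75 / 618 / 497 / 1170 / 5567.

1170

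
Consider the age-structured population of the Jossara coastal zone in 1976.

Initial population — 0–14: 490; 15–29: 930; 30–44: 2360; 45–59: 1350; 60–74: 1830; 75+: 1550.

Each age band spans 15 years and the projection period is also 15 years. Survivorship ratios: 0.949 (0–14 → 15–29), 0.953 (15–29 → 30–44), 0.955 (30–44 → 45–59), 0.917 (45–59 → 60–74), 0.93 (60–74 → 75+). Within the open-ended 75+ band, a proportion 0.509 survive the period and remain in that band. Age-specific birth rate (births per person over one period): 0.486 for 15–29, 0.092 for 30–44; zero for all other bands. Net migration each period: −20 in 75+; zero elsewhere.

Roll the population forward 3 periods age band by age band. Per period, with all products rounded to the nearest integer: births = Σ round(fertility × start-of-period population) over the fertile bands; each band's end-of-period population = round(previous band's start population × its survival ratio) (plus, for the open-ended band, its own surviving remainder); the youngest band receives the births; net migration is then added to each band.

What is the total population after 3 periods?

(Bands numbered youngest = 1 to oldest = 6.)
After projecting period 1:
Births: 930 × 0.486 = 452 ; 2360 × 0.092 = 217 ⇒ total 669
Band 2: 490 × 0.949 = 465
Band 3: 930 × 0.953 = 886
Band 4: 2360 × 0.955 = 2254
Band 5: 1350 × 0.917 = 1238
Band 6: 1830 × 0.93 + 1550 × 0.509 = 1702 + 789 = 2491
Net migration: Band 6 − 20 → 2471
End of period: [669, 465, 886, 2254, 1238, 2471]
After projecting period 2:
Births: 465 × 0.486 = 226 ; 886 × 0.092 = 82 ⇒ total 308
Band 2: 669 × 0.949 = 635
Band 3: 465 × 0.953 = 443
Band 4: 886 × 0.955 = 846
Band 5: 2254 × 0.917 = 2067
Band 6: 1238 × 0.93 + 2471 × 0.509 = 1151 + 1258 = 2409
Net migration: Band 6 − 20 → 2389
End of period: [308, 635, 443, 846, 2067, 2389]
After projecting period 3:
Births: 635 × 0.486 = 309 ; 443 × 0.092 = 41 ⇒ total 350
Band 2: 308 × 0.949 = 292
Band 3: 635 × 0.953 = 605
Band 4: 443 × 0.955 = 423
Band 5: 846 × 0.917 = 776
Band 6: 2067 × 0.93 + 2389 × 0.509 = 1922 + 1216 = 3138
Net migration: Band 6 − 20 → 3118
End of period: [350, 292, 605, 423, 776, 3118]
Total after period 3: 350 + 292 + 605 + 423 + 776 + 3118 = 5564

5564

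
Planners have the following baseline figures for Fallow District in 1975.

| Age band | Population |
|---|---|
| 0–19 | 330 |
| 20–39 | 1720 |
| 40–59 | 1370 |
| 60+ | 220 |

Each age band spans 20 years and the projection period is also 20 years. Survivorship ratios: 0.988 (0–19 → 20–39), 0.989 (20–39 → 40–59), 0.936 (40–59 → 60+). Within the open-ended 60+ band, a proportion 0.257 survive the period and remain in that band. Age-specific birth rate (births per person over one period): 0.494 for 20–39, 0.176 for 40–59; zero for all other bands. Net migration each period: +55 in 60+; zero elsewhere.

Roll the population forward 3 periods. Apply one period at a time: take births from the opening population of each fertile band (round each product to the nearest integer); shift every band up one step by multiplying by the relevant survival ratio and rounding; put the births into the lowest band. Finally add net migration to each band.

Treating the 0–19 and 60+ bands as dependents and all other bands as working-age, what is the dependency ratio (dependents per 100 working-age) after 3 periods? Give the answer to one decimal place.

[period 1]
Births: 1720 * 0.494 = 850, 1370 * 0.176 = 241 — total 1091
20–39: 330 * 0.988 = 326
40–59: 1720 * 0.989 = 1701
60+: 1370 * 0.936 + 220 * 0.257 = 1282 + 57 = 1339
Net migration: 60+ + 55 → 1394
Giving 1091 / 326 / 1701 / 1394.
[period 2]
Births: 326 * 0.494 = 161, 1701 * 0.176 = 299 — total 460
20–39: 1091 * 0.988 = 1078
40–59: 326 * 0.989 = 322
60+: 1701 * 0.936 + 1394 * 0.257 = 1592 + 358 = 1950
Net migration: 60+ + 55 → 2005
Giving 460 / 1078 / 322 / 2005.
[period 3]
Births: 1078 * 0.494 = 533, 322 * 0.176 = 57 — total 590
20–39: 460 * 0.988 = 454
40–59: 1078 * 0.989 = 1066
60+: 322 * 0.936 + 2005 * 0.257 = 301 + 515 = 816
Net migration: 60+ + 55 → 871
Giving 590 / 454 / 1066 / 871.
Dependents (band 0–19 + band 60+) = 590 + 871 = 1461; working-age = 1520; ratio = 1461/1520 × 100 = 96.1

96.1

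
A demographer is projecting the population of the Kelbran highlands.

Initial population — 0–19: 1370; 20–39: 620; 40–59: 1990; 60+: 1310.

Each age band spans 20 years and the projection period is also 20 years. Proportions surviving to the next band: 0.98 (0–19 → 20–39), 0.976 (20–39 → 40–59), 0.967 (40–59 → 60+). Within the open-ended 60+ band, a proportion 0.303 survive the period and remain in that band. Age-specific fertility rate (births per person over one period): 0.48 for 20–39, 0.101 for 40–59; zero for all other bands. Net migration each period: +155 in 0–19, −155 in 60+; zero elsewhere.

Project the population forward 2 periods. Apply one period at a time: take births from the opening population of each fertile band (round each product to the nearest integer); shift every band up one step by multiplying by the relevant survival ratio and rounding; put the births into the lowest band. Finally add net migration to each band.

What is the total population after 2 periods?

3899

Period 1:
Births: 620 × 0.48 = 298  |  1990 × 0.101 = 201 → total 499
20–39: 1370 × 0.98 = 1343
40–59: 620 × 0.976 = 605
60+: 1990 × 0.967 + 1310 × 0.303 = 1924 + 397 = 2321
Net migration: 0–19 + 155 → 654; 60+ − 155 → 2166
End of period: [654, 1343, 605, 2166]
Period 2:
Births: 1343 × 0.48 = 645  |  605 × 0.101 = 61 → total 706
20–39: 654 × 0.98 = 641
40–59: 1343 × 0.976 = 1311
60+: 605 × 0.967 + 2166 × 0.303 = 585 + 656 = 1241
Net migration: 0–19 + 155 → 861; 60+ − 155 → 1086
End of period: [861, 641, 1311, 1086]
Total after period 2: 861 + 641 + 1311 + 1086 = 3899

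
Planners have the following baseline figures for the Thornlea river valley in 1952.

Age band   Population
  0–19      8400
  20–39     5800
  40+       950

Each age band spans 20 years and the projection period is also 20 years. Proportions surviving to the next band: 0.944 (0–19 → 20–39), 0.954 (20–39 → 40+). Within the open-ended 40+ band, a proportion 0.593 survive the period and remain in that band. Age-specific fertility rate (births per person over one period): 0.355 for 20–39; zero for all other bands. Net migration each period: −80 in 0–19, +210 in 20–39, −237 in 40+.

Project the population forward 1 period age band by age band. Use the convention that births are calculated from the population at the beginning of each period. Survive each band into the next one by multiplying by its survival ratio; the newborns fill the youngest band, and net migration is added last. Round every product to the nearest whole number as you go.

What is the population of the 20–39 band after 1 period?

Let group 1 be 0–19 through group 3 = 40+.
— Period 1 —
Births: 5800 * 0.355 = 2059
Group 2: 8400 * 0.944 = 7930
Group 3: 5800 * 0.954 + 950 * 0.593 = 5533 + 563 = 6096
Net migration: Group 1 − 80 → 1979; Group 2 + 210 → 8140; Group 3 − 237 → 5859
Giving 1979 / 8140 / 5859.

8140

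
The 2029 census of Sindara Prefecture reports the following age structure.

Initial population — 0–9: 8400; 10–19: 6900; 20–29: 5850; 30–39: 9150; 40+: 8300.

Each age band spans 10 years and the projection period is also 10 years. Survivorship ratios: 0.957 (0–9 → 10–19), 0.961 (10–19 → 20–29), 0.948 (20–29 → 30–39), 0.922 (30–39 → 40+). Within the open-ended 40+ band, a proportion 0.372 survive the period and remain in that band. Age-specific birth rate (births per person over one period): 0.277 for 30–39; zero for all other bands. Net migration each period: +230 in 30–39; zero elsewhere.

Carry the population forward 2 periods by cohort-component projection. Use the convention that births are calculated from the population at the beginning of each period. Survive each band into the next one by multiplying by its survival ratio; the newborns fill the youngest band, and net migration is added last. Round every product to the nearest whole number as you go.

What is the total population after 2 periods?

27879

Period 1.
Births: 9150 × 0.277 = 2535
10–19: 8400 × 0.957 = 8039
20–29: 6900 × 0.961 = 6631
30–39: 5850 × 0.948 = 5546
40+: 9150 × 0.922 + 8300 × 0.372 = 8436 + 3088 = 11524
Net migration: 30–39 + 230 → 5776
Giving 2535 / 8039 / 6631 / 5776 / 11524.
Period 2.
Births: 5776 × 0.277 = 1600
10–19: 2535 × 0.957 = 2426
20–29: 8039 × 0.961 = 7725
30–39: 6631 × 0.948 = 6286
40+: 5776 × 0.922 + 11524 × 0.372 = 5325 + 4287 = 9612
Net migration: 30–39 + 230 → 6516
Giving 1600 / 2426 / 7725 / 6516 / 9612.
Total after period 2: 1600 + 2426 + 7725 + 6516 + 9612 = 27879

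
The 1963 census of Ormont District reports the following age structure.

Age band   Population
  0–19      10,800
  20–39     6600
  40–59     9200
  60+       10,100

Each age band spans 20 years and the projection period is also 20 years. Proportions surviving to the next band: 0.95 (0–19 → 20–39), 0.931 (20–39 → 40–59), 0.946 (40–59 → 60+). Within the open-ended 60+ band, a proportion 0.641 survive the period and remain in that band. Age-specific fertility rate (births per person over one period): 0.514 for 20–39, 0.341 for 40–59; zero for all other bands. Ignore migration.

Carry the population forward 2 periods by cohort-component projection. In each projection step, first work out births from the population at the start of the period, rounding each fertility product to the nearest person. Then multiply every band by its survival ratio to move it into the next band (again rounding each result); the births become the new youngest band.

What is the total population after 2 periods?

Numbering the groups 1..4 from youngest to oldest:
Period 1:
Births: 6600 × 0.514 = 3392 ; 9200 × 0.341 = 3137 → 6529
Group 2: 10800 × 0.95 = 10260
Group 3: 6600 × 0.931 = 6145
Group 4: 9200 × 0.946 + 10100 × 0.641 = 8703 + 6474 = 15177
→ [6529, 10260, 6145, 15177]
Period 2:
Births: 10260 × 0.514 = 5274 ; 6145 × 0.341 = 2095 → 7369
Group 2: 6529 × 0.95 = 6203
Group 3: 10260 × 0.931 = 9552
Group 4: 6145 × 0.946 + 15177 × 0.641 = 5813 + 9728 = 15541
→ [7369, 6203, 9552, 15541]
Total after period 2: 7369 + 6203 + 9552 + 15541 = 38665

38665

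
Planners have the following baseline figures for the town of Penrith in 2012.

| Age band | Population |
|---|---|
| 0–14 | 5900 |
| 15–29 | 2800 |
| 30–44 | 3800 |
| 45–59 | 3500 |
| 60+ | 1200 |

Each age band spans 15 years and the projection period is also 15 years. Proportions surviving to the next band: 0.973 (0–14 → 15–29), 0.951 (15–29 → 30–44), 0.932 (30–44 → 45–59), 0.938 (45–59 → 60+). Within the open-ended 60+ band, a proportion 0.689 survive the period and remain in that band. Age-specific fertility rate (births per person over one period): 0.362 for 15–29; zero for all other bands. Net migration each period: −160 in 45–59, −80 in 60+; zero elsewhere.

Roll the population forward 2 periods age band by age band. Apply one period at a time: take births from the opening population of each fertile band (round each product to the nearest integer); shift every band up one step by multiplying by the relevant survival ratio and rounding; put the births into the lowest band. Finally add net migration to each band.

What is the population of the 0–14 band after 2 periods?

Period 1.
Births: 2800 × 0.362 = 1014
15–29: 5900 × 0.973 = 5741
30–44: 2800 × 0.951 = 2663
45–59: 3800 × 0.932 = 3542
60+: 3500 × 0.938 + 1200 × 0.689 = 3283 + 827 = 4110
Net migration: 45–59 − 160 → 3382; 60+ − 80 → 4030
Giving 1014 / 5741 / 2663 / 3382 / 4030.
Period 2.
Births: 5741 × 0.362 = 2078
15–29: 1014 × 0.973 = 987
30–44: 5741 × 0.951 = 5460
45–59: 2663 × 0.932 = 2482
60+: 3382 × 0.938 + 4030 × 0.689 = 3172 + 2777 = 5949
Net migration: 45–59 − 160 → 2322; 60+ − 80 → 5869
Giving 2078 / 987 / 5460 / 2322 / 5869.

2078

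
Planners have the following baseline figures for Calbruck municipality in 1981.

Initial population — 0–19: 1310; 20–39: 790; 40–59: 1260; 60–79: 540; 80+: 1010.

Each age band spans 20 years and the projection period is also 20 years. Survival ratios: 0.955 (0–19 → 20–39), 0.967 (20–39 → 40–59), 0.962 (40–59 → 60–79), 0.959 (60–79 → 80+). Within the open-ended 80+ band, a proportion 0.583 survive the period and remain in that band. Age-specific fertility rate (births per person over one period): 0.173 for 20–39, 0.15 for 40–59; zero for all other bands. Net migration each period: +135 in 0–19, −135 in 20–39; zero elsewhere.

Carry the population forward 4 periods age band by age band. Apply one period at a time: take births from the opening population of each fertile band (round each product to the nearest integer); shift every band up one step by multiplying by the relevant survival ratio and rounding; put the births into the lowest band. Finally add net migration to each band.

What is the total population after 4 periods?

Numbering the bands 1..5 from youngest to oldest:
[period 1]
Births: 790 × 0.173 = 137  |  1260 × 0.15 = 189 → 326
Band 2: 1310 × 0.955 = 1251
Band 3: 790 × 0.967 = 764
Band 4: 1260 × 0.962 = 1212
Band 5: 540 × 0.959 + 1010 × 0.583 = 518 + 589 = 1107
Net migration: Band 1 + 135 → 461; Band 2 − 135 → 1116
End of period: [461, 1116, 764, 1212, 1107]
[period 2]
Births: 1116 × 0.173 = 193  |  764 × 0.15 = 115 → 308
Band 2: 461 × 0.955 = 440
Band 3: 1116 × 0.967 = 1079
Band 4: 764 × 0.962 = 735
Band 5: 1212 × 0.959 + 1107 × 0.583 = 1162 + 645 = 1807
Net migration: Band 1 + 135 → 443; Band 2 − 135 → 305
End of period: [443, 305, 1079, 735, 1807]
[period 3]
Births: 305 × 0.173 = 53  |  1079 × 0.15 = 162 → 215
Band 2: 443 × 0.955 = 423
Band 3: 305 × 0.967 = 295
Band 4: 1079 × 0.962 = 1038
Band 5: 735 × 0.959 + 1807 × 0.583 = 705 + 1053 = 1758
Net migration: Band 1 + 135 → 350; Band 2 − 135 → 288
End of period: [350, 288, 295, 1038, 1758]
[period 4]
Births: 288 × 0.173 = 50  |  295 × 0.15 = 44 → 94
Band 2: 350 × 0.955 = 334
Band 3: 288 × 0.967 = 278
Band 4: 295 × 0.962 = 284
Band 5: 1038 × 0.959 + 1758 × 0.583 = 995 + 1025 = 2020
Net migration: Band 1 + 135 → 229; Band 2 − 135 → 199
End of period: [229, 199, 278, 284, 2020]
Total after period 4: 229 + 199 + 278 + 284 + 2020 = 3010

3010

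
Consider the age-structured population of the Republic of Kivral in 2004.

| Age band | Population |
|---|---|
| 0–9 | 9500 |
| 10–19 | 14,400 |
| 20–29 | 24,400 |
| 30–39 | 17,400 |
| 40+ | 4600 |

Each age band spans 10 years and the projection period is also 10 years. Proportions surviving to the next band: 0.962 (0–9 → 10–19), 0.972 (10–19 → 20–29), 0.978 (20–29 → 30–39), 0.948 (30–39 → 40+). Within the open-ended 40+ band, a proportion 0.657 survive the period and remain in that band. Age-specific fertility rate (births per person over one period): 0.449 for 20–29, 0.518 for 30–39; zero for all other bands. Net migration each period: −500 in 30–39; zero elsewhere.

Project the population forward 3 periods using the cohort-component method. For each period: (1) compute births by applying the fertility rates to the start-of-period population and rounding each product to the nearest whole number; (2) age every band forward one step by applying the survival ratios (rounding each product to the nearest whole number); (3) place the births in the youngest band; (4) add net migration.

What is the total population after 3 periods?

90847

After projecting period 1:
Births: 24400 × 0.449 = 10956 ; 17400 × 0.518 = 9013 — total 19969
10–19: 9500 × 0.962 = 9139
20–29: 14400 × 0.972 = 13997
30–39: 24400 × 0.978 = 23863
40+: 17400 × 0.948 + 4600 × 0.657 = 16495 + 3022 = 19517
Net migration: 30–39 − 500 → 23363
Giving 19969 / 9139 / 13997 / 23363 / 19517.
After projecting period 2:
Births: 13997 × 0.449 = 6285 ; 23363 × 0.518 = 12102 — total 18387
10–19: 19969 × 0.962 = 19210
20–29: 9139 × 0.972 = 8883
30–39: 13997 × 0.978 = 13689
40+: 23363 × 0.948 + 19517 × 0.657 = 22148 + 12823 = 34971
Net migration: 30–39 − 500 → 13189
Giving 18387 / 19210 / 8883 / 13189 / 34971.
After projecting period 3:
Births: 8883 × 0.449 = 3988 ; 13189 × 0.518 = 6832 — total 10820
10–19: 18387 × 0.962 = 17688
20–29: 19210 × 0.972 = 18672
30–39: 8883 × 0.978 = 8688
40+: 13189 × 0.948 + 34971 × 0.657 = 12503 + 22976 = 35479
Net migration: 30–39 − 500 → 8188
Giving 10820 / 17688 / 18672 / 8188 / 35479.
Total after period 3: 10820 + 17688 + 18672 + 8188 + 35479 = 90847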